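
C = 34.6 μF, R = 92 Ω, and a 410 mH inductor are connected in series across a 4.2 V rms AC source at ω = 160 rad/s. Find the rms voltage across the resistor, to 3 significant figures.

2.62 V

X_L = ωL = 65.6 Ω
X_C = 1/(ωC) = 181 Ω
Net reactance X = X_L − X_C = -115 Ω
Z = 92.0 − j115 Ω
|Z| = √(92.0² + 115²) = 147 Ω
I = V/|Z| = 28.5 mA
V_R = I·|Z_R| = 0.0285 × 92.0 = 2.62 V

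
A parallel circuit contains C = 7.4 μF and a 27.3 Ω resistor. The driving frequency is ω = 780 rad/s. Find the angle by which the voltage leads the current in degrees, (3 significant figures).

X_C = 1/(ωC) = 173 Ω
Parallel: admittances add. Y = 1/R + jωC
Y = (0.0366 + j0.00577) S
|Y| = 0.0371 S → |Z| = 1/|Y| = 27.0 Ω, ∠Z = −∠Y = -8.95°

-8.95°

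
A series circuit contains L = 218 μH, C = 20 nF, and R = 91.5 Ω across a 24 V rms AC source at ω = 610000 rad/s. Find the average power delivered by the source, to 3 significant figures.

4.80 W

X_L = ωL = 133 Ω
X_C = 1/(ωC) = 82.0 Ω
Net reactance X = X_L − X_C = 51.0 Ω
Z = 91.5 + j51.0 Ω
|Z| = √(91.5² + 51.0²) = 105 Ω
∠Z = arctan(51.0/91.5) = 29.1°
I = V/|Z| = 229 mA
P = VI cos φ = 24 × 0.229 × cos(29.1°) = 4.80 W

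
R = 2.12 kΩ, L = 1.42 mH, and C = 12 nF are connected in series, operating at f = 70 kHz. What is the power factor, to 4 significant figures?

ω = 2πf = 439800 rad/s
X_L = ωL = 624.5 Ω
X_C = 1/(ωC) = 189.5 Ω
Net reactance X = X_L − X_C = 435.1 Ω
Z = 2120 + j435.1 Ω
|Z| = √(2120² + 435.1²) = 2164 Ω
∠Z = arctan(435.1/2120) = 11.60°
cos φ = cos(11.60°) = 0.9796

0.9796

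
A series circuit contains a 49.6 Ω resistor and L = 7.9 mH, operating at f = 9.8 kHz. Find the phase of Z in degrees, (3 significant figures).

ω = 2πf = 61580 rad/s
X_L = ωL = 486 Ω
Z = 49.6 + j486 Ω
|Z| = √(49.6² + 486²) = 489 Ω
∠Z = arctan(486/49.6) = 84.2°

84.2°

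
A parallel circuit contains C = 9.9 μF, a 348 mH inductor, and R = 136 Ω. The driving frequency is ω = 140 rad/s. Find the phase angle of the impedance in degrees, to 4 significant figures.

X_L = ωL = 48.72 Ω
X_C = 1/(ωC) = 721.5 Ω
Parallel: admittances add. Y = 1/R + 1/(jωL) + jωC
Y = (0.007353 − j0.01914) S
|Y| = 0.02050 S → |Z| = 1/|Y| = 48.77 Ω, ∠Z = −∠Y = 68.98°

68.98°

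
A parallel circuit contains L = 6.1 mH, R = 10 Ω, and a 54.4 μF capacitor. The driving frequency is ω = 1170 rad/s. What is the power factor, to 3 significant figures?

0.794

X_L = ωL = 7.14 Ω
X_C = 1/(ωC) = 15.7 Ω
Parallel: admittances add. Y = 1/R + 1/(jωL) + jωC
Y = (0.100 − j0.0765) S
|Y| = 0.126 S → |Z| = 1/|Y| = 7.94 Ω, ∠Z = −∠Y = 37.4°
cos φ = cos(37.4°) = 0.794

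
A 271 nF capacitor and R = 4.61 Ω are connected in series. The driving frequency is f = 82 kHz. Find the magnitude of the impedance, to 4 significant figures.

ω = 2πf = 515200 rad/s
X_C = 1/(ωC) = 7.162 Ω
Z = 4.610 − j7.162 Ω
|Z| = √(4.610² + 7.162²) = 8.517 Ω

8.517 Ω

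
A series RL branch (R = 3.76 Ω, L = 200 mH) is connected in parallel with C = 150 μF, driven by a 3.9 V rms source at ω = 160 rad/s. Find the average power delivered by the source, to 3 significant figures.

55.1 mW

X_L = ωL = 32.0 Ω
X_C = 1/(ωC) = 41.7 Ω
Branch 1 (R+jX_L): Z₁ = 3.76 + j32.0 Ω, |Z₁| = 32.2 Ω
Branch 2 (−jX_C): Z₂ = −j41.7 Ω
Parallel: Z = Z₁Z₂/(Z₁+Z₂), |Z| = 129 Ω, ∠Z = 62.0°
I = V/|Z| = 30.1 mA
P = VI cos φ = 3.9 × 0.0301 × cos(62.0°) = 55.1 mW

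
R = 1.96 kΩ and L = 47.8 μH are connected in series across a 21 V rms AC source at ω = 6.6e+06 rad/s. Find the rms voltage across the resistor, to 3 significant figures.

20.7 V

X_L = ωL = 315 Ω
Z = 1960 + j315 Ω
|Z| = √(1960² + 315²) = 1990 Ω
I = V/|Z| = 10.6 mA
V_R = I·|Z_R| = 0.0106 × 1960 = 20.7 V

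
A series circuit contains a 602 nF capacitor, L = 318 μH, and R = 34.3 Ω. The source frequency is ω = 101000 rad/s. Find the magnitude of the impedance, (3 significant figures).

37.7 Ω

X_L = ωL = 32.1 Ω
X_C = 1/(ωC) = 16.4 Ω
Net reactance X = X_L − X_C = 15.7 Ω
Z = 34.3 + j15.7 Ω
|Z| = √(34.3² + 15.7²) = 37.7 Ω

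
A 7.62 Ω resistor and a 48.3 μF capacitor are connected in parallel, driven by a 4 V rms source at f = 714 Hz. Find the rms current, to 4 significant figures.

1.013 A

ω = 2πf = 4486 rad/s
X_C = 1/(ωC) = 4.615 Ω
Parallel: admittances add. Y = 1/R + jωC
Y = (0.1312 + j0.2167) S
|Y| = 0.2533 S → |Z| = 1/|Y| = 3.947 Ω, ∠Z = −∠Y = -58.80°
I = V/|Z| = 4/3.947 = 1.013 A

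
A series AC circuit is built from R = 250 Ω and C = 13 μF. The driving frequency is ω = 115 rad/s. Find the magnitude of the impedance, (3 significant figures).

714 Ω

X_C = 1/(ωC) = 669 Ω
Z = 250 − j669 Ω
|Z| = √(250² + 669²) = 714 Ω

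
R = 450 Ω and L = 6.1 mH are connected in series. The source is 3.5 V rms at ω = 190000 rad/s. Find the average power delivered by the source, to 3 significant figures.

3.57 mW

X_L = ωL = 1160 Ω
Z = 450 + j1160 Ω
|Z| = √(450² + 1160²) = 1240 Ω
∠Z = arctan(1160/450) = 68.8°
I = V/|Z| = 2.82 mA
P = VI cos φ = 3.5 × 0.00282 × cos(68.8°) = 3.57 mW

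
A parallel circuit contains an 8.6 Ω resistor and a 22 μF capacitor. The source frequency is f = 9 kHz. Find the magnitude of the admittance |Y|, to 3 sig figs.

ω = 2πf = 56550 rad/s
X_C = 1/(ωC) = 0.804 Ω
Parallel: admittances add. Y = 1/R + jωC
Y = (0.116 + j1.24) S
|Y| = 1.25 S → |Z| = 1/|Y| = 0.800 Ω, ∠Z = −∠Y = -84.7°

1.25 S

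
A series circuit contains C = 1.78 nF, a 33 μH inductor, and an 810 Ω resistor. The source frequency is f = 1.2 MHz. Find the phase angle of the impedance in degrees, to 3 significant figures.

12.1°

ω = 2πf = 7.54e+06 rad/s
X_L = ωL = 249 Ω
X_C = 1/(ωC) = 74.5 Ω
Net reactance X = X_L − X_C = 174 Ω
Z = 810 + j174 Ω
|Z| = √(810² + 174²) = 829 Ω
∠Z = arctan(174/810) = 12.1°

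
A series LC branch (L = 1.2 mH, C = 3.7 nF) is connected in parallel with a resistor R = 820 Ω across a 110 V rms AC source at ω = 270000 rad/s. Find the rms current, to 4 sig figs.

210.7 mA

X_L = ωL = 324.0 Ω
X_C = 1/(ωC) = 1001 Ω
Branch 1: Z₁ = R = 820.0 Ω
Branch 2 (series LC): Z₂ = j(X_L − X_C) = −j677.0 Ω
Parallel: Z = Z₁Z₂/(Z₁+Z₂), |Z| = 522.1 Ω, ∠Z = -50.46°
I = V/|Z| = 110/522.1 = 210.7 mA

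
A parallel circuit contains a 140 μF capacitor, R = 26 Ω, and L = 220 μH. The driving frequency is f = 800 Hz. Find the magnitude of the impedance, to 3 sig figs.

4.90 Ω

ω = 2πf = 5027 rad/s
X_L = ωL = 1.11 Ω
X_C = 1/(ωC) = 1.42 Ω
Parallel: admittances add. Y = 1/R + 1/(jωL) + jωC
Y = (0.0385 − j0.201) S
|Y| = 0.204 S → |Z| = 1/|Y| = 4.90 Ω, ∠Z = −∠Y = 79.1°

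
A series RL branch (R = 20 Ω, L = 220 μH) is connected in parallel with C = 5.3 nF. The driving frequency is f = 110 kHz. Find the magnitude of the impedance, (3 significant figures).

ω = 2πf = 691200 rad/s
X_L = ωL = 152 Ω
X_C = 1/(ωC) = 273 Ω
Branch 1 (R+jX_L): Z₁ = 20.0 + j152 Ω, |Z₁| = 153 Ω
Branch 2 (−jX_C): Z₂ = −j273 Ω
Parallel: Z = Z₁Z₂/(Z₁+Z₂), |Z| = 342 Ω, ∠Z = 73.1°

342 Ω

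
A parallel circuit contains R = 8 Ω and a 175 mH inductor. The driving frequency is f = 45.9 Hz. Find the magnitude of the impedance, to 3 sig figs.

ω = 2πf = 288.4 rad/s
X_L = ωL = 50.5 Ω
Parallel: admittances add. Y = 1/R + 1/(jωL)
Y = (0.125 − j0.0198) S
|Y| = 0.127 S → |Z| = 1/|Y| = 7.90 Ω, ∠Z = −∠Y = 9.01°

7.90 Ω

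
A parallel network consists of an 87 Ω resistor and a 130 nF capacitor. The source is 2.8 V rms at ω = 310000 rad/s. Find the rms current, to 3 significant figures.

117 mA

X_C = 1/(ωC) = 24.8 Ω
Parallel: admittances add. Y = 1/R + jωC
Y = (0.0115 + j0.0403) S
|Y| = 0.0419 S → |Z| = 1/|Y| = 23.9 Ω, ∠Z = −∠Y = -74.1°
I = V/|Z| = 2.8/23.9 = 117 mA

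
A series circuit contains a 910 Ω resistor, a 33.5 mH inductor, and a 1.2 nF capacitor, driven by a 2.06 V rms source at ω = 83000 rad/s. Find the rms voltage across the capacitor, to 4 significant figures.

X_L = ωL = 2780 Ω
X_C = 1/(ωC) = 10040 Ω
Net reactance X = X_L − X_C = -7260 Ω
Z = 910.0 − j7260 Ω
|Z| = √(910.0² + 7260²) = 7316 Ω
I = V/|Z| = 281.6 μA
V_C = I·|Z_C| = 0.0002816 × 10040 = 2.827 V

2.827 V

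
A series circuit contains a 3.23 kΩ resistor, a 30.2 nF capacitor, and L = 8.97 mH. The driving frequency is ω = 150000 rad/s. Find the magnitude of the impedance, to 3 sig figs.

3420 Ω

X_L = ωL = 1350 Ω
X_C = 1/(ωC) = 221 Ω
Net reactance X = X_L − X_C = 1120 Ω
Z = 3230 + j1120 Ω
|Z| = √(3230² + 1120²) = 3420 Ω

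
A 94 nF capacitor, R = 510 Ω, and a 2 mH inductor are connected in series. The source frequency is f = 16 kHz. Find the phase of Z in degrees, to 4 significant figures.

ω = 2πf = 100500 rad/s
X_L = ωL = 201.1 Ω
X_C = 1/(ωC) = 105.8 Ω
Net reactance X = X_L − X_C = 95.24 Ω
Z = 510.0 + j95.24 Ω
|Z| = √(510.0² + 95.24²) = 518.8 Ω
∠Z = arctan(95.24/510.0) = 10.58°

10.58°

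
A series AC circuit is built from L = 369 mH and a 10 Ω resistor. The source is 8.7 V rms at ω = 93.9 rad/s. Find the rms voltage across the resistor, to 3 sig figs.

X_L = ωL = 34.6 Ω
Z = 10.0 + j34.6 Ω
|Z| = √(10.0² + 34.6²) = 36.1 Ω
I = V/|Z| = 241 mA
V_R = I·|Z_R| = 0.241 × 10.0 = 2.41 V

2.41 V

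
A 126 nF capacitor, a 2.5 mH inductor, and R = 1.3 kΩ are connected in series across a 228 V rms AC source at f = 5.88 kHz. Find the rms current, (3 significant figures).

ω = 2πf = 36950 rad/s
X_L = ωL = 92.4 Ω
X_C = 1/(ωC) = 215 Ω
Net reactance X = X_L − X_C = -122 Ω
Z = 1300 − j122 Ω
|Z| = √(1300² + 122²) = 1310 Ω
I = V/|Z| = 228/1310 = 175 mA

175 mA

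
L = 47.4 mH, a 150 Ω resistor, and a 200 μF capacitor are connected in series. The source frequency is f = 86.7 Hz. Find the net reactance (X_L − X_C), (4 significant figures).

ω = 2πf = 544.8 rad/s
X_L = ωL = 25.82 Ω
X_C = 1/(ωC) = 9.178 Ω
X = 25.82 − 9.178 = 16.64 Ω

16.64 Ω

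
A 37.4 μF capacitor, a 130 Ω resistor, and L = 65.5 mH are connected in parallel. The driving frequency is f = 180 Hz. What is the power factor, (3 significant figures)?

0.258

ω = 2πf = 1131 rad/s
X_L = ωL = 74.1 Ω
X_C = 1/(ωC) = 23.6 Ω
Parallel: admittances add. Y = 1/R + 1/(jωL) + jωC
Y = (0.00769 + j0.0288) S
|Y| = 0.0298 S → |Z| = 1/|Y| = 33.5 Ω, ∠Z = −∠Y = -75.0°
cos φ = cos(-75.0°) = 0.258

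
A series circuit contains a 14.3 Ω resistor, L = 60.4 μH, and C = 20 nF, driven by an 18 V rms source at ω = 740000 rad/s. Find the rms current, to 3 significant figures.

667 mA

X_L = ωL = 44.7 Ω
X_C = 1/(ωC) = 67.6 Ω
Net reactance X = X_L − X_C = -22.9 Ω
Z = 14.3 − j22.9 Ω
|Z| = √(14.3² + 22.9²) = 27.0 Ω
I = V/|Z| = 18/27.0 = 667 mA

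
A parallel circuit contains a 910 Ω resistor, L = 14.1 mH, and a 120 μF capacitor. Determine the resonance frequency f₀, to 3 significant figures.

ω₀ = 1/√(LC) = 1/√(0.0141 × 0.00012) = 768.8 rad/s
f₀ = ω₀/(2π) = 122 Hz

122 Hz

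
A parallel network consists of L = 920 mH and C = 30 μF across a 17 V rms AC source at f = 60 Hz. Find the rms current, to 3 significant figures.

ω = 2πf = 377.0 rad/s
X_L = ωL = 347 Ω
X_C = 1/(ωC) = 88.4 Ω
Parallel: admittances add. Y = 1/(jωL) + jωC
Y = (0 + j0.00843) S
|Y| = 0.00843 S → |Z| = 1/|Y| = 119 Ω, ∠Z = −∠Y = -90.0°
I = V/|Z| = 17/119 = 143 mA

143 mA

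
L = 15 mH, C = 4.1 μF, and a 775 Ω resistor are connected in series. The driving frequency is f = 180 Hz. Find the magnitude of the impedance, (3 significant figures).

ω = 2πf = 1131 rad/s
X_L = ωL = 17.0 Ω
X_C = 1/(ωC) = 216 Ω
Net reactance X = X_L − X_C = -199 Ω
Z = 775 − j199 Ω
|Z| = √(775² + 199²) = 800 Ω

800 Ω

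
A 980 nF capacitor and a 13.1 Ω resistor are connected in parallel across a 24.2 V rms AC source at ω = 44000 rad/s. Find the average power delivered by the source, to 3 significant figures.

X_C = 1/(ωC) = 23.2 Ω
Parallel: admittances add. Y = 1/R + jωC
Y = (0.0763 + j0.0431) S
|Y| = 0.0877 S → |Z| = 1/|Y| = 11.4 Ω, ∠Z = −∠Y = -29.5°
I = V/|Z| = 2.12 A
P = VI cos φ = 24.2 × 2.12 × cos(-29.5°) = 44.7 W

44.7 W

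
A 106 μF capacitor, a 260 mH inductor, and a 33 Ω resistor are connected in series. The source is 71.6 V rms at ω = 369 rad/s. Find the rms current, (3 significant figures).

X_L = ωL = 95.9 Ω
X_C = 1/(ωC) = 25.6 Ω
Net reactance X = X_L − X_C = 70.4 Ω
Z = 33.0 + j70.4 Ω
|Z| = √(33.0² + 70.4²) = 77.7 Ω
I = V/|Z| = 71.6/77.7 = 921 mA

921 mA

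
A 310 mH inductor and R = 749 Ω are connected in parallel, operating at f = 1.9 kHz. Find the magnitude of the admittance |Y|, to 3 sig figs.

1.36 mS

ω = 2πf = 11940 rad/s
X_L = ωL = 3700 Ω
Parallel: admittances add. Y = 1/R + 1/(jωL)
Y = (0.00134 − j0.000270) S
|Y| = 0.00136 S → |Z| = 1/|Y| = 734 Ω, ∠Z = −∠Y = 11.4°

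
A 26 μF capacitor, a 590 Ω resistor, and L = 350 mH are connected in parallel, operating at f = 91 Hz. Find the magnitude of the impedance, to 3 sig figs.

ω = 2πf = 571.8 rad/s
X_L = ωL = 200 Ω
X_C = 1/(ωC) = 67.3 Ω
Parallel: admittances add. Y = 1/R + 1/(jωL) + jωC
Y = (0.00169 + j0.00987) S
|Y| = 0.0100 S → |Z| = 1/|Y| = 99.9 Ω, ∠Z = −∠Y = -80.3°

99.9 Ω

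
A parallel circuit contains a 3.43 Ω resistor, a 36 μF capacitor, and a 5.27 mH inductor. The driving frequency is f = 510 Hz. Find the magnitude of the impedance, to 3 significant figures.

3.37 Ω

ω = 2πf = 3204 rad/s
X_L = ωL = 16.9 Ω
X_C = 1/(ωC) = 8.67 Ω
Parallel: admittances add. Y = 1/R + 1/(jωL) + jωC
Y = (0.292 + j0.0561) S
|Y| = 0.297 S → |Z| = 1/|Y| = 3.37 Ω, ∠Z = −∠Y = -10.9°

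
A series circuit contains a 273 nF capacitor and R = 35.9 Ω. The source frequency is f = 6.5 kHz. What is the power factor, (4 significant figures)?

ω = 2πf = 40840 rad/s
X_C = 1/(ωC) = 89.69 Ω
Z = 35.90 − j89.69 Ω
|Z| = √(35.90² + 89.69²) = 96.61 Ω
∠Z = arctan(-89.69/35.90) = -68.19°
cos φ = cos(-68.19°) = 0.3716

0.3716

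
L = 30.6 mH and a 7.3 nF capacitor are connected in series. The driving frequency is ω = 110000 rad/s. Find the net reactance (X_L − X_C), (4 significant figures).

X_L = ωL = 3366 Ω
X_C = 1/(ωC) = 1245 Ω
X = 3366 − 1245 = 2121 Ω

2121 Ω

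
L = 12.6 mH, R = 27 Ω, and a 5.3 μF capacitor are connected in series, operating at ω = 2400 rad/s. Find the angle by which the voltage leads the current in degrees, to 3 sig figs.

-60.8°

X_L = ωL = 30.2 Ω
X_C = 1/(ωC) = 78.6 Ω
Net reactance X = X_L − X_C = -48.4 Ω
Z = 27.0 − j48.4 Ω
|Z| = √(27.0² + 48.4²) = 55.4 Ω
∠Z = arctan(-48.4/27.0) = -60.8°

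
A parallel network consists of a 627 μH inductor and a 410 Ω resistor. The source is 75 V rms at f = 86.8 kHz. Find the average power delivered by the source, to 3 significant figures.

13.7 W

ω = 2πf = 545400 rad/s
X_L = ωL = 342 Ω
Parallel: admittances add. Y = 1/R + 1/(jωL)
Y = (0.00244 − j0.00292) S
|Y| = 0.00381 S → |Z| = 1/|Y| = 263 Ω, ∠Z = −∠Y = 50.2°
I = V/|Z| = 286 mA
P = VI cos φ = 75 × 0.286 × cos(50.2°) = 13.7 W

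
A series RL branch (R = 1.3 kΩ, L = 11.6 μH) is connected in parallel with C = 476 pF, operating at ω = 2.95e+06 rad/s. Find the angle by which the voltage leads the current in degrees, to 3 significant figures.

X_L = ωL = 34.2 Ω
X_C = 1/(ωC) = 712 Ω
Branch 1 (R+jX_L): Z₁ = 1300 + j34.2 Ω, |Z₁| = 1300 Ω
Branch 2 (−jX_C): Z₂ = −j712 Ω
Parallel: Z = Z₁Z₂/(Z₁+Z₂), |Z| = 632 Ω, ∠Z = -61.0°

-61.0°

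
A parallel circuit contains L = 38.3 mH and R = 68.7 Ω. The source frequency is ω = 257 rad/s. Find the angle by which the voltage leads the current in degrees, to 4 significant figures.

81.85°

X_L = ωL = 9.843 Ω
Parallel: admittances add. Y = 1/R + 1/(jωL)
Y = (0.01456 − j0.1016) S
|Y| = 0.1026 S → |Z| = 1/|Y| = 9.744 Ω, ∠Z = −∠Y = 81.85°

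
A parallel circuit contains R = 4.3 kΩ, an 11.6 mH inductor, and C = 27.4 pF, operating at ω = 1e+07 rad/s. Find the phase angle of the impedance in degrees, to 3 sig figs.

X_L = ωL = 116000 Ω
X_C = 1/(ωC) = 3650 Ω
Parallel: admittances add. Y = 1/R + 1/(jωL) + jωC
Y = (0.000233 + j0.000265) S
|Y| = 0.000353 S → |Z| = 1/|Y| = 2830 Ω, ∠Z = −∠Y = -48.8°

-48.8°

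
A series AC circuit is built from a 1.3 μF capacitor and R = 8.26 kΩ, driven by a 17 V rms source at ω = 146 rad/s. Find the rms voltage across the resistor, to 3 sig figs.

14.3 V

X_C = 1/(ωC) = 5270 Ω
Z = 8260 − j5270 Ω
|Z| = √(8260² + 5270²) = 9800 Ω
I = V/|Z| = 1.74 mA
V_R = I·|Z_R| = 0.00174 × 8260 = 14.3 V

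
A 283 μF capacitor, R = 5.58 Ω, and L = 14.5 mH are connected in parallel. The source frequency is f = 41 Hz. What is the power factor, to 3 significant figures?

0.677

ω = 2πf = 257.6 rad/s
X_L = ωL = 3.74 Ω
X_C = 1/(ωC) = 13.7 Ω
Parallel: admittances add. Y = 1/R + 1/(jωL) + jωC
Y = (0.179 − j0.195) S
|Y| = 0.265 S → |Z| = 1/|Y| = 3.78 Ω, ∠Z = −∠Y = 47.4°
cos φ = cos(47.4°) = 0.677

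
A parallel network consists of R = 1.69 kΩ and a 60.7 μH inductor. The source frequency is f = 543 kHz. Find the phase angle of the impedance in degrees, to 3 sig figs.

ω = 2πf = 3.412e+06 rad/s
X_L = ωL = 207 Ω
Parallel: admittances add. Y = 1/R + 1/(jωL)
Y = (0.000592 − j0.00483) S
|Y| = 0.00486 S → |Z| = 1/|Y| = 206 Ω, ∠Z = −∠Y = 83.0°

83.0°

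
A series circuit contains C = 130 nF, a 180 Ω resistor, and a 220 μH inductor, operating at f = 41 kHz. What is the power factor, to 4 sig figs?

ω = 2πf = 257600 rad/s
X_L = ωL = 56.67 Ω
X_C = 1/(ωC) = 29.86 Ω
Net reactance X = X_L − X_C = 26.81 Ω
Z = 180.0 + j26.81 Ω
|Z| = √(180.0² + 26.81²) = 182.0 Ω
∠Z = arctan(26.81/180.0) = 8.473°
cos φ = cos(8.473°) = 0.9891

0.9891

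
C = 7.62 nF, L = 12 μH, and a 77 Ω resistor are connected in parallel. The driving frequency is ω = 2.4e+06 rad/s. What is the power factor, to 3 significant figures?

0.620

X_L = ωL = 28.8 Ω
X_C = 1/(ωC) = 54.7 Ω
Parallel: admittances add. Y = 1/R + 1/(jωL) + jωC
Y = (0.0130 − j0.0164) S
|Y| = 0.0209 S → |Z| = 1/|Y| = 47.7 Ω, ∠Z = −∠Y = 51.7°
cos φ = cos(51.7°) = 0.620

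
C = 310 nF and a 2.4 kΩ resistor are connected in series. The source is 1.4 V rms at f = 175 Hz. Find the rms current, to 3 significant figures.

369 μA

ω = 2πf = 1100 rad/s
X_C = 1/(ωC) = 2930 Ω
Z = 2400 − j2930 Ω
|Z| = √(2400² + 2930²) = 3790 Ω
I = V/|Z| = 1.4/3790 = 369 μA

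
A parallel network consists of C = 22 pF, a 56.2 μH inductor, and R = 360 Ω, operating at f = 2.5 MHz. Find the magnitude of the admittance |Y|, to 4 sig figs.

ω = 2πf = 1.571e+07 rad/s
X_L = ωL = 882.8 Ω
X_C = 1/(ωC) = 2894 Ω
Parallel: admittances add. Y = 1/R + 1/(jωL) + jωC
Y = (0.002778 − j0.0007872) S
|Y| = 0.002887 S → |Z| = 1/|Y| = 346.4 Ω, ∠Z = −∠Y = 15.82°

2.887 mS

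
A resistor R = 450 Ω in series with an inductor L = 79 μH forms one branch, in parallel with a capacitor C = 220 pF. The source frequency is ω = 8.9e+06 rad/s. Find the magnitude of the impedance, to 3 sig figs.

X_L = ωL = 703 Ω
X_C = 1/(ωC) = 511 Ω
Branch 1 (R+jX_L): Z₁ = 450 + j703 Ω, |Z₁| = 835 Ω
Branch 2 (−jX_C): Z₂ = −j511 Ω
Parallel: Z = Z₁Z₂/(Z₁+Z₂), |Z| = 871 Ω, ∠Z = -55.8°

871 Ω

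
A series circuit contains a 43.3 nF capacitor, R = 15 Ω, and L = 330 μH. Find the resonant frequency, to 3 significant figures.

ω₀ = 1/√(LC) = 1/√(0.00033 × 4.33e-08) = 264500 rad/s
f₀ = ω₀/(2π) = 42.1 kHz

42.1 kHz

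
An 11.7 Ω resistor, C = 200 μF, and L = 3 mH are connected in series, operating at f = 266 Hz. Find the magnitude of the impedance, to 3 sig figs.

ω = 2πf = 1671 rad/s
X_L = ωL = 5.01 Ω
X_C = 1/(ωC) = 2.99 Ω
Net reactance X = X_L − X_C = 2.02 Ω
Z = 11.7 + j2.02 Ω
|Z| = √(11.7² + 2.02²) = 11.9 Ω

11.9 Ω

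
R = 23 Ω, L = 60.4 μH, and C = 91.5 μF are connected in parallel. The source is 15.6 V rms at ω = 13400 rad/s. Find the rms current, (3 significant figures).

694 mA

X_L = ωL = 0.809 Ω
X_C = 1/(ωC) = 0.816 Ω
Parallel: admittances add. Y = 1/R + 1/(jωL) + jωC
Y = (0.0435 − j0.00944) S
|Y| = 0.0445 S → |Z| = 1/|Y| = 22.5 Ω, ∠Z = −∠Y = 12.3°
I = V/|Z| = 15.6/22.5 = 694 mA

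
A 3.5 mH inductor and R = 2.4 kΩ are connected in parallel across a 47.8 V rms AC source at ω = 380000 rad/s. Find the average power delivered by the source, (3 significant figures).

952 mW

X_L = ωL = 1330 Ω
Parallel: admittances add. Y = 1/R + 1/(jωL)
Y = (0.000417 − j0.000752) S
|Y| = 0.000860 S → |Z| = 1/|Y| = 1160 Ω, ∠Z = −∠Y = 61.0°
I = V/|Z| = 41.1 mA
P = VI cos φ = 47.8 × 0.0411 × cos(61.0°) = 952 mW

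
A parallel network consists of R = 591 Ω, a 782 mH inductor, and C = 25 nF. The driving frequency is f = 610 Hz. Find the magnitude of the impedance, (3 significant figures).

ω = 2πf = 3833 rad/s
X_L = ωL = 3000 Ω
X_C = 1/(ωC) = 10400 Ω
Parallel: admittances add. Y = 1/R + 1/(jωL) + jωC
Y = (0.00169 − j0.000238) S
|Y| = 0.00171 S → |Z| = 1/|Y| = 585 Ω, ∠Z = −∠Y = 8.00°

585 Ω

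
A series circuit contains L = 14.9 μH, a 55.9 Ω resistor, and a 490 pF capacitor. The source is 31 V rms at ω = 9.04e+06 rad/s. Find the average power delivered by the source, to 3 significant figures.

X_L = ωL = 135 Ω
X_C = 1/(ωC) = 226 Ω
Net reactance X = X_L − X_C = -91.1 Ω
Z = 55.9 − j91.1 Ω
|Z| = √(55.9² + 91.1²) = 107 Ω
∠Z = arctan(-91.1/55.9) = -58.5°
I = V/|Z| = 290 mA
P = VI cos φ = 31 × 0.290 × cos(-58.5°) = 4.71 W

4.71 W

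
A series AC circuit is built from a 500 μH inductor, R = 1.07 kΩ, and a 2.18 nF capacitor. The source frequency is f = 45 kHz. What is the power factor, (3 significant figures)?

0.586

ω = 2πf = 282700 rad/s
X_L = ωL = 141 Ω
X_C = 1/(ωC) = 1620 Ω
Net reactance X = X_L − X_C = -1480 Ω
Z = 1070 − j1480 Ω
|Z| = √(1070² + 1480²) = 1830 Ω
∠Z = arctan(-1480/1070) = -54.2°
cos φ = cos(-54.2°) = 0.586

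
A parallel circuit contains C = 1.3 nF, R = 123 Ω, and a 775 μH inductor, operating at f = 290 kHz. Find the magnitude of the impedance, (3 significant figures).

ω = 2πf = 1.822e+06 rad/s
X_L = ωL = 1410 Ω
X_C = 1/(ωC) = 422 Ω
Parallel: admittances add. Y = 1/R + 1/(jωL) + jωC
Y = (0.00813 + j0.00166) S
|Y| = 0.00830 S → |Z| = 1/|Y| = 121 Ω, ∠Z = −∠Y = -11.5°

121 Ω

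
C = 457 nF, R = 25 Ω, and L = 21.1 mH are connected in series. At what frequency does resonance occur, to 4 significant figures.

ω₀ = 1/√(LC) = 1/√(0.0211 × 4.57e-07) = 10180 rad/s
f₀ = ω₀/(2π) = 1.621 kHz

1.621 kHz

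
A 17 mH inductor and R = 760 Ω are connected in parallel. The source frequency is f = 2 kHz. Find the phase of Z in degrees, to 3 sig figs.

74.3°

ω = 2πf = 12570 rad/s
X_L = ωL = 214 Ω
Parallel: admittances add. Y = 1/R + 1/(jωL)
Y = (0.00132 − j0.00468) S
|Y| = 0.00486 S → |Z| = 1/|Y| = 206 Ω, ∠Z = −∠Y = 74.3°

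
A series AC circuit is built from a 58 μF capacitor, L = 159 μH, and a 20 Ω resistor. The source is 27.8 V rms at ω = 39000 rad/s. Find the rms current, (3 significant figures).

1.34 A

X_L = ωL = 6.20 Ω
X_C = 1/(ωC) = 0.442 Ω
Net reactance X = X_L − X_C = 5.76 Ω
Z = 20.0 + j5.76 Ω
|Z| = √(20.0² + 5.76²) = 20.8 Ω
I = V/|Z| = 27.8/20.8 = 1.34 A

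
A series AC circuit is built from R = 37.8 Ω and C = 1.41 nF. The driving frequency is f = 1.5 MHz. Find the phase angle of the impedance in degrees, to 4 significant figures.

ω = 2πf = 9.425e+06 rad/s
X_C = 1/(ωC) = 75.25 Ω
Z = 37.80 − j75.25 Ω
|Z| = √(37.80² + 75.25²) = 84.21 Ω
∠Z = arctan(-75.25/37.80) = -63.33°

-63.33°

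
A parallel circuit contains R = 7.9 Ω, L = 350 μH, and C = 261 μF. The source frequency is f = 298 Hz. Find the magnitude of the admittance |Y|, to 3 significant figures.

1.04 S

ω = 2πf = 1872 rad/s
X_L = ωL = 0.655 Ω
X_C = 1/(ωC) = 2.05 Ω
Parallel: admittances add. Y = 1/R + 1/(jωL) + jωC
Y = (0.127 − j1.04) S
|Y| = 1.04 S → |Z| = 1/|Y| = 0.957 Ω, ∠Z = −∠Y = 83.0°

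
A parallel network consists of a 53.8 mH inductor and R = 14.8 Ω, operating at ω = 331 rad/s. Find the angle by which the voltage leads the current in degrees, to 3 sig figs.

X_L = ωL = 17.8 Ω
Parallel: admittances add. Y = 1/R + 1/(jωL)
Y = (0.0676 − j0.0562) S
|Y| = 0.0879 S → |Z| = 1/|Y| = 11.4 Ω, ∠Z = −∠Y = 39.7°

39.7°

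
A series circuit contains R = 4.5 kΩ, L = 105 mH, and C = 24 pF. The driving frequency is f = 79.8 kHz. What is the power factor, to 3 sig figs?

0.146

ω = 2πf = 501400 rad/s
X_L = ωL = 52600 Ω
X_C = 1/(ωC) = 83100 Ω
Net reactance X = X_L − X_C = -30500 Ω
Z = 4500 − j30500 Ω
|Z| = √(4500² + 30500²) = 30800 Ω
∠Z = arctan(-30500/4500) = -81.6°
cos φ = cos(-81.6°) = 0.146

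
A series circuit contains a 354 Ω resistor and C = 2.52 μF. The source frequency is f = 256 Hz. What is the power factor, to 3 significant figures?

ω = 2πf = 1608 rad/s
X_C = 1/(ωC) = 247 Ω
Z = 354 − j247 Ω
|Z| = √(354² + 247²) = 431 Ω
∠Z = arctan(-247/354) = -34.9°
cos φ = cos(-34.9°) = 0.820

0.820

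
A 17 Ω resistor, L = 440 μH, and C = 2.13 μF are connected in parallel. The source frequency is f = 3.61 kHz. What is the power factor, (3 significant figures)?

ω = 2πf = 22680 rad/s
X_L = ωL = 9.98 Ω
X_C = 1/(ωC) = 20.7 Ω
Parallel: admittances add. Y = 1/R + 1/(jωL) + jωC
Y = (0.0588 − j0.0519) S
|Y| = 0.0784 S → |Z| = 1/|Y| = 12.7 Ω, ∠Z = −∠Y = 41.4°
cos φ = cos(41.4°) = 0.750

0.750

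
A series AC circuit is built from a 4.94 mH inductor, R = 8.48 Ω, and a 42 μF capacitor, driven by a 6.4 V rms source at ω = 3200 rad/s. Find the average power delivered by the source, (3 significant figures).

2.45 W

X_L = ωL = 15.8 Ω
X_C = 1/(ωC) = 7.44 Ω
Net reactance X = X_L − X_C = 8.37 Ω
Z = 8.48 + j8.37 Ω
|Z| = √(8.48² + 8.37²) = 11.9 Ω
∠Z = arctan(8.37/8.48) = 44.6°
I = V/|Z| = 537 mA
P = VI cos φ = 6.4 × 0.537 × cos(44.6°) = 2.45 W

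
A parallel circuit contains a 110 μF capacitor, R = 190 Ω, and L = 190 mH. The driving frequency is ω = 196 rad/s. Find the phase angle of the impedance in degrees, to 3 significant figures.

45.2°

X_L = ωL = 37.2 Ω
X_C = 1/(ωC) = 46.4 Ω
Parallel: admittances add. Y = 1/R + 1/(jωL) + jωC
Y = (0.00526 − j0.00529) S
|Y| = 0.00746 S → |Z| = 1/|Y| = 134 Ω, ∠Z = −∠Y = 45.2°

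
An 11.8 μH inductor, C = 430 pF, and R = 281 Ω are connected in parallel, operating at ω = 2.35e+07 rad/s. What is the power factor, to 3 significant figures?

0.480

X_L = ωL = 277 Ω
X_C = 1/(ωC) = 99.0 Ω
Parallel: admittances add. Y = 1/R + 1/(jωL) + jωC
Y = (0.00356 + j0.00650) S
|Y| = 0.00741 S → |Z| = 1/|Y| = 135 Ω, ∠Z = −∠Y = -61.3°
cos φ = cos(-61.3°) = 0.480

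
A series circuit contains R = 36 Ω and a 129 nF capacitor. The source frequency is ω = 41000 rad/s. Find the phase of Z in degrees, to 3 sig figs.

-79.2°

X_C = 1/(ωC) = 189 Ω
Z = 36.0 − j189 Ω
|Z| = √(36.0² + 189²) = 192 Ω
∠Z = arctan(-189/36.0) = -79.2°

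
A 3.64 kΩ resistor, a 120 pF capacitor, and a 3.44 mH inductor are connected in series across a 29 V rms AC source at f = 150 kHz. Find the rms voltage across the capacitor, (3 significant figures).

ω = 2πf = 942500 rad/s
X_L = ωL = 3240 Ω
X_C = 1/(ωC) = 8840 Ω
Net reactance X = X_L − X_C = -5600 Ω
Z = 3640 − j5600 Ω
|Z| = √(3640² + 5600²) = 6680 Ω
I = V/|Z| = 4.34 mA
V_C = I·|Z_C| = 0.00434 × 8840 = 38.4 V

38.4 V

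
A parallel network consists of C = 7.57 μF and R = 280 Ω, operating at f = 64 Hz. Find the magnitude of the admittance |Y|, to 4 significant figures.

4.693 mS

ω = 2πf = 402.1 rad/s
X_C = 1/(ωC) = 328.5 Ω
Parallel: admittances add. Y = 1/R + jωC
Y = (0.003571 + j0.003044) S
|Y| = 0.004693 S → |Z| = 1/|Y| = 213.1 Ω, ∠Z = −∠Y = -40.44°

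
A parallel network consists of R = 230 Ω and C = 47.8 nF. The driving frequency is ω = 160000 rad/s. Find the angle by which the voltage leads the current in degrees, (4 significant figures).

-60.38°

X_C = 1/(ωC) = 130.8 Ω
Parallel: admittances add. Y = 1/R + jωC
Y = (0.004348 + j0.007648) S
|Y| = 0.008797 S → |Z| = 1/|Y| = 113.7 Ω, ∠Z = −∠Y = -60.38°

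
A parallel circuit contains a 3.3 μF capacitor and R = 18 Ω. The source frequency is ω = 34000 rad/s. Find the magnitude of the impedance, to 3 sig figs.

X_C = 1/(ωC) = 8.91 Ω
Parallel: admittances add. Y = 1/R + jωC
Y = (0.0556 + j0.112) S
|Y| = 0.125 S → |Z| = 1/|Y| = 7.99 Ω, ∠Z = −∠Y = -63.7°

7.99 Ω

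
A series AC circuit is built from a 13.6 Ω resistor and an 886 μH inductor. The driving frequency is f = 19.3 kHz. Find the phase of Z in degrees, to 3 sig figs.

ω = 2πf = 121300 rad/s
X_L = ωL = 107 Ω
Z = 13.6 + j107 Ω
|Z| = √(13.6² + 107²) = 108 Ω
∠Z = arctan(107/13.6) = 82.8°

82.8°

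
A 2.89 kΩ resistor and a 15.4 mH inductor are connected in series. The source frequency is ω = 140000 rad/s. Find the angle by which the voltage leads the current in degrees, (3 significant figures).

36.7°

X_L = ωL = 2160 Ω
Z = 2890 + j2160 Ω
|Z| = √(2890² + 2160²) = 3610 Ω
∠Z = arctan(2160/2890) = 36.7°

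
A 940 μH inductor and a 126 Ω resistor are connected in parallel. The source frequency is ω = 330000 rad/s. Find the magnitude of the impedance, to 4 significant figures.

X_L = ωL = 310.2 Ω
Parallel: admittances add. Y = 1/R + 1/(jωL)
Y = (0.007937 − j0.003224) S
|Y| = 0.008566 S → |Z| = 1/|Y| = 116.7 Ω, ∠Z = −∠Y = 22.11°

116.7 Ω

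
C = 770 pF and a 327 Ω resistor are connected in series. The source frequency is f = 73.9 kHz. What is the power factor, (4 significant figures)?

0.1161

ω = 2πf = 464300 rad/s
X_C = 1/(ωC) = 2797 Ω
Z = 327.0 − j2797 Ω
|Z| = √(327.0² + 2797²) = 2816 Ω
∠Z = arctan(-2797/327.0) = -83.33°
cos φ = cos(-83.33°) = 0.1161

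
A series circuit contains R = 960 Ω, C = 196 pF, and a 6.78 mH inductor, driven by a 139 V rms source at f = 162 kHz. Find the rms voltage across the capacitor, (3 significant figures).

ω = 2πf = 1.018e+06 rad/s
X_L = ωL = 6900 Ω
X_C = 1/(ωC) = 5010 Ω
Net reactance X = X_L − X_C = 1890 Ω
Z = 960 + j1890 Ω
|Z| = √(960² + 1890²) = 2120 Ω
I = V/|Z| = 65.6 mA
V_C = I·|Z_C| = 0.0656 × 5010 = 329 V

329 V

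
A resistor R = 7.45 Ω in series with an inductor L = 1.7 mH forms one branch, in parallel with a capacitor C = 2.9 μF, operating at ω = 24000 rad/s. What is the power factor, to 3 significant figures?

X_L = ωL = 40.8 Ω
X_C = 1/(ωC) = 14.4 Ω
Branch 1 (R+jX_L): Z₁ = 7.45 + j40.8 Ω, |Z₁| = 41.5 Ω
Branch 2 (−jX_C): Z₂ = −j14.4 Ω
Parallel: Z = Z₁Z₂/(Z₁+Z₂), |Z| = 21.7 Ω, ∠Z = -84.6°
cos φ = cos(-84.6°) = 0.0940

0.0940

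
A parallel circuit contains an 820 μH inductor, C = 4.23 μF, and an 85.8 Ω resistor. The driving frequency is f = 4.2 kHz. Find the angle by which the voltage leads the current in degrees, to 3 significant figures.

-79.9°

ω = 2πf = 26390 rad/s
X_L = ωL = 21.6 Ω
X_C = 1/(ωC) = 8.96 Ω
Parallel: admittances add. Y = 1/R + 1/(jωL) + jωC
Y = (0.0117 + j0.0654) S
|Y| = 0.0664 S → |Z| = 1/|Y| = 15.1 Ω, ∠Z = −∠Y = -79.9°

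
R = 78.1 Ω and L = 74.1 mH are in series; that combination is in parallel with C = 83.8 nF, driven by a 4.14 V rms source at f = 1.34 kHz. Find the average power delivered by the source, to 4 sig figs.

ω = 2πf = 8419 rad/s
X_L = ωL = 623.9 Ω
X_C = 1/(ωC) = 1417 Ω
Branch 1 (R+jX_L): Z₁ = 78.10 + j623.9 Ω, |Z₁| = 628.8 Ω
Branch 2 (−jX_C): Z₂ = −j1417 Ω
Parallel: Z = Z₁Z₂/(Z₁+Z₂), |Z| = 1118 Ω, ∠Z = 77.24°
I = V/|Z| = 3.704 mA
P = VI cos φ = 4.14 × 0.003704 × cos(77.24°) = 3.386 mW

3.386 mW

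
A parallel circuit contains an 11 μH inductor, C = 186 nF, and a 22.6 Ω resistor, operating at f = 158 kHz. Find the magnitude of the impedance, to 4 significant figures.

ω = 2πf = 992700 rad/s
X_L = ωL = 10.92 Ω
X_C = 1/(ωC) = 5.416 Ω
Parallel: admittances add. Y = 1/R + 1/(jωL) + jωC
Y = (0.04425 + j0.09308) S
|Y| = 0.1031 S → |Z| = 1/|Y| = 9.703 Ω, ∠Z = −∠Y = -64.57°

9.703 Ω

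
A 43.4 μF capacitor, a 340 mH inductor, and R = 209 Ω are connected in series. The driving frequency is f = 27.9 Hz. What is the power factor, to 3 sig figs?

0.946

ω = 2πf = 175.3 rad/s
X_L = ωL = 59.6 Ω
X_C = 1/(ωC) = 131 Ω
Net reactance X = X_L − X_C = -71.8 Ω
Z = 209 − j71.8 Ω
|Z| = √(209² + 71.8²) = 221 Ω
∠Z = arctan(-71.8/209) = -19.0°
cos φ = cos(-19.0°) = 0.946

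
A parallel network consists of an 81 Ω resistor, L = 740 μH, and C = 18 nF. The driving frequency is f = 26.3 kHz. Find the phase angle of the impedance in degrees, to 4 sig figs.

22.85°

ω = 2πf = 165200 rad/s
X_L = ωL = 122.3 Ω
X_C = 1/(ωC) = 336.2 Ω
Parallel: admittances add. Y = 1/R + 1/(jωL) + jωC
Y = (0.01235 − j0.005203) S
|Y| = 0.01340 S → |Z| = 1/|Y| = 74.64 Ω, ∠Z = −∠Y = 22.85°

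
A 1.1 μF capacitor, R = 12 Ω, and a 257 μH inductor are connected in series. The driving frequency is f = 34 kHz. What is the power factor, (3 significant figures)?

0.231

ω = 2πf = 213600 rad/s
X_L = ωL = 54.9 Ω
X_C = 1/(ωC) = 4.26 Ω
Net reactance X = X_L − X_C = 50.6 Ω
Z = 12.0 + j50.6 Ω
|Z| = √(12.0² + 50.6²) = 52.0 Ω
∠Z = arctan(50.6/12.0) = 76.7°
cos φ = cos(76.7°) = 0.231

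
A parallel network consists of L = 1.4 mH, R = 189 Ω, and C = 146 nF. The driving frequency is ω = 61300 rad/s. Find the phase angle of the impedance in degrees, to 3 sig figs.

27.1°

X_L = ωL = 85.8 Ω
X_C = 1/(ωC) = 112 Ω
Parallel: admittances add. Y = 1/R + 1/(jωL) + jωC
Y = (0.00529 − j0.00270) S
|Y| = 0.00594 S → |Z| = 1/|Y| = 168 Ω, ∠Z = −∠Y = 27.1°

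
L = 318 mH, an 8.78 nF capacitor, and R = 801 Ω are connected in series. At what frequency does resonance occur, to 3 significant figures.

3.01 kHz

ω₀ = 1/√(LC) = 1/√(0.318 × 8.78e-09) = 18930 rad/s
f₀ = ω₀/(2π) = 3.01 kHz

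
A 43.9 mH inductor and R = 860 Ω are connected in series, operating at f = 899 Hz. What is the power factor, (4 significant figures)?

ω = 2πf = 5649 rad/s
X_L = ωL = 248.0 Ω
Z = 860.0 + j248.0 Ω
|Z| = √(860.0² + 248.0²) = 895.0 Ω
∠Z = arctan(248.0/860.0) = 16.08°
cos φ = cos(16.08°) = 0.9609

0.9609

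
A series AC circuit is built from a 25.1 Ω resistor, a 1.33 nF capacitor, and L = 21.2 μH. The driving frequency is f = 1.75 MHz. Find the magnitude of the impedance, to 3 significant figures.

167 Ω

ω = 2πf = 1.1e+07 rad/s
X_L = ωL = 233 Ω
X_C = 1/(ωC) = 68.4 Ω
Net reactance X = X_L − X_C = 165 Ω
Z = 25.1 + j165 Ω
|Z| = √(25.1² + 165²) = 167 Ω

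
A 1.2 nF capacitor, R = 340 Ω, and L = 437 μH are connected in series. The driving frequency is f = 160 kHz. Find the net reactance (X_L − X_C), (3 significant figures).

-390 Ω

ω = 2πf = 1.005e+06 rad/s
X_L = ωL = 439 Ω
X_C = 1/(ωC) = 829 Ω
X = 439 − 829 = -390 Ω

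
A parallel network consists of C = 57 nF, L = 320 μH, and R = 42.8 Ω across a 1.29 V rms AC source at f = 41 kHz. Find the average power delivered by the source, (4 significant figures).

38.88 mW

ω = 2πf = 257600 rad/s
X_L = ωL = 82.44 Ω
X_C = 1/(ωC) = 68.10 Ω
Parallel: admittances add. Y = 1/R + 1/(jωL) + jωC
Y = (0.02336 + j0.002553) S
|Y| = 0.02350 S → |Z| = 1/|Y| = 42.55 Ω, ∠Z = −∠Y = -6.236°
I = V/|Z| = 30.32 mA
P = VI cos φ = 1.29 × 0.03032 × cos(-6.236°) = 38.88 mW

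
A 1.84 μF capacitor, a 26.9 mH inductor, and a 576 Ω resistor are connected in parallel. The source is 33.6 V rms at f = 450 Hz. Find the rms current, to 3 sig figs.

ω = 2πf = 2827 rad/s
X_L = ωL = 76.1 Ω
X_C = 1/(ωC) = 192 Ω
Parallel: admittances add. Y = 1/R + 1/(jωL) + jωC
Y = (0.00174 − j0.00795) S
|Y| = 0.00813 S → |Z| = 1/|Y| = 123 Ω, ∠Z = −∠Y = 77.7°
I = V/|Z| = 33.6/123 = 273 mA

273 mA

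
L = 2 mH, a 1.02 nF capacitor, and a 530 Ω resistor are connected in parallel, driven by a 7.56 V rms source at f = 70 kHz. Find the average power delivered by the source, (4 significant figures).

107.8 mW

ω = 2πf = 439800 rad/s
X_L = ωL = 879.6 Ω
X_C = 1/(ωC) = 2229 Ω
Parallel: admittances add. Y = 1/R + 1/(jωL) + jωC
Y = (0.001887 − j0.0006882) S
|Y| = 0.002008 S → |Z| = 1/|Y| = 497.9 Ω, ∠Z = −∠Y = 20.04°
I = V/|Z| = 15.18 mA
P = VI cos φ = 7.56 × 0.01518 × cos(20.04°) = 107.8 mW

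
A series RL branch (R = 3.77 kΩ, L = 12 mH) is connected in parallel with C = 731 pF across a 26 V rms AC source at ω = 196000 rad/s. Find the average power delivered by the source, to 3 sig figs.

X_L = ωL = 2350 Ω
X_C = 1/(ωC) = 6980 Ω
Branch 1 (R+jX_L): Z₁ = 3770 + j2350 Ω, |Z₁| = 4440 Ω
Branch 2 (−jX_C): Z₂ = −j6980 Ω
Parallel: Z = Z₁Z₂/(Z₁+Z₂), |Z| = 5200 Ω, ∠Z = -7.21°
I = V/|Z| = 5.00 mA
P = VI cos φ = 26 × 0.00500 × cos(-7.21°) = 129 mW

129 mW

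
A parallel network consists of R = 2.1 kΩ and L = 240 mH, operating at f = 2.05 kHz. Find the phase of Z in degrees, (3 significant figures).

34.2°

ω = 2πf = 12880 rad/s
X_L = ωL = 3090 Ω
Parallel: admittances add. Y = 1/R + 1/(jωL)
Y = (0.000476 − j0.000323) S
|Y| = 0.000576 S → |Z| = 1/|Y| = 1740 Ω, ∠Z = −∠Y = 34.2°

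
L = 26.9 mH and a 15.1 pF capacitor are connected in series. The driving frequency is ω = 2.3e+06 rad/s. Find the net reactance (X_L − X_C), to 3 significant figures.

X_L = ωL = 61900 Ω
X_C = 1/(ωC) = 28800 Ω
X = 61900 − 28800 = 33100 Ω

33100 Ω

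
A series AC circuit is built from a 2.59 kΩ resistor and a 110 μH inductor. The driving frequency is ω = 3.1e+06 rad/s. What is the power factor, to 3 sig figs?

X_L = ωL = 341 Ω
Z = 2590 + j341 Ω
|Z| = √(2590² + 341²) = 2610 Ω
∠Z = arctan(341/2590) = 7.50°
cos φ = cos(7.50°) = 0.991

0.991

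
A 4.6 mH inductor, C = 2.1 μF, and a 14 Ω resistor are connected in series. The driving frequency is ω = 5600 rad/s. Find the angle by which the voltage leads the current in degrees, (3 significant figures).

-76.7°

X_L = ωL = 25.8 Ω
X_C = 1/(ωC) = 85.0 Ω
Net reactance X = X_L − X_C = -59.3 Ω
Z = 14.0 − j59.3 Ω
|Z| = √(14.0² + 59.3²) = 60.9 Ω
∠Z = arctan(-59.3/14.0) = -76.7°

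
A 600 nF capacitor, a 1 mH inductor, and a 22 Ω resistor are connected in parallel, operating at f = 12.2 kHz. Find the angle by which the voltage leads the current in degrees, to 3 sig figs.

-35.9°

ω = 2πf = 76650 rad/s
X_L = ωL = 76.7 Ω
X_C = 1/(ωC) = 21.7 Ω
Parallel: admittances add. Y = 1/R + 1/(jωL) + jωC
Y = (0.0455 + j0.0329) S
|Y| = 0.0561 S → |Z| = 1/|Y| = 17.8 Ω, ∠Z = −∠Y = -35.9°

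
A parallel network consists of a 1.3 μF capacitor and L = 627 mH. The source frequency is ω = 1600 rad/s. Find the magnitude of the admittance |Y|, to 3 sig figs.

1.08 mS

X_L = ωL = 1000 Ω
X_C = 1/(ωC) = 481 Ω
Parallel: admittances add. Y = 1/(jωL) + jωC
Y = (0 + j0.00108) S
|Y| = 0.00108 S → |Z| = 1/|Y| = 923 Ω, ∠Z = −∠Y = -90.0°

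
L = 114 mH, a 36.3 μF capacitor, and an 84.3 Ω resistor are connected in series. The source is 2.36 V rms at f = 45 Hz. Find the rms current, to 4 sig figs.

22.14 mA

ω = 2πf = 282.7 rad/s
X_L = ωL = 32.23 Ω
X_C = 1/(ωC) = 97.43 Ω
Net reactance X = X_L − X_C = -65.20 Ω
Z = 84.30 − j65.20 Ω
|Z| = √(84.30² + 65.20²) = 106.6 Ω
I = V/|Z| = 2.36/106.6 = 22.14 mA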